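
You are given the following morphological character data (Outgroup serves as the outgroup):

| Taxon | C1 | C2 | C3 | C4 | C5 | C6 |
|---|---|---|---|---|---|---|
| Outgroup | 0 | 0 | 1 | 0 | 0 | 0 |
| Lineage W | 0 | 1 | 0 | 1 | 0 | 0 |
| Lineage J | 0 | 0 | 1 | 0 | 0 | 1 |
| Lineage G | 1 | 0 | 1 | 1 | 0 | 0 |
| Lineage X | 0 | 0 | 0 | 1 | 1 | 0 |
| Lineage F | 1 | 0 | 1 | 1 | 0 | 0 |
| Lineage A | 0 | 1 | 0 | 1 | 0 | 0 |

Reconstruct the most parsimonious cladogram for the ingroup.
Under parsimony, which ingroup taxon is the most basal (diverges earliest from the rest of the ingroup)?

Character polarity is set by the outgroup: the derived state is whichever differs from the outgroup's state, so for C3 the derived state is '0', and for the remaining characters it is '1'.
C1 (derived state '1') is shared by Lineage F and Lineage G — a synapomorphy uniting that clade.
C2: derived state '1' in Lineage A and Lineage W only — synapomorphy for {Lineage A, Lineage W}.
C3: derived state '0' in Lineage A, Lineage W, and Lineage X only — synapomorphy for {Lineage A, Lineage W, Lineage X}.
C4 (derived state '1') is shared by Lineage A, Lineage F, Lineage G, Lineage W, and Lineage X — a synapomorphy uniting that clade.
C5: derived state '1' in Lineage X only — an autapomorphy, so it tells us nothing about relationships among taxa.
C6 (derived state '1') is unique to Lineage J (autapomorphy; uninformative for grouping).
Most parsimonious ingroup topology: ((((Lineage W,Lineage A),Lineage X),(Lineage G,Lineage F)),Lineage J).
Lineage J is sister to the clade containing all other ingroup taxa, so it is the earliest-diverging (most basal) ingroup lineage.

Lineage J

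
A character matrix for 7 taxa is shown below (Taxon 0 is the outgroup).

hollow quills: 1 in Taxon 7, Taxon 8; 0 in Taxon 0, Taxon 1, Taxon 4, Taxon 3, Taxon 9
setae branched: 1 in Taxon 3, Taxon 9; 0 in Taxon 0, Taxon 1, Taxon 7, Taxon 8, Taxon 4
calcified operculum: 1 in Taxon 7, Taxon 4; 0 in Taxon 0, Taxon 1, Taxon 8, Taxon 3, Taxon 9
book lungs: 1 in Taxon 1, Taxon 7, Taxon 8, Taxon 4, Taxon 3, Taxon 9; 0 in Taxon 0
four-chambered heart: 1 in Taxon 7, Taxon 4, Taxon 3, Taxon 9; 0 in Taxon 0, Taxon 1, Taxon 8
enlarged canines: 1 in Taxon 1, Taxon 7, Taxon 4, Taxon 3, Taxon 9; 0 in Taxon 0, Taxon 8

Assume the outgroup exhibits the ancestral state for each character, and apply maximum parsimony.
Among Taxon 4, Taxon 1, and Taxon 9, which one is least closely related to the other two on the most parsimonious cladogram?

The outgroup has state '0' for every character, so '1' is the derived state throughout.
hollow quills (state '1') occurs in Taxon 7 and Taxon 8 but conflicts with the nesting implied by the other characters — most parsimoniously interpreted as homoplasy.
setae branched: derived state '1' in Taxon 3 and Taxon 9 only — synapomorphy for {Taxon 3, Taxon 9}.
calcified operculum (derived state '1') is shared by Taxon 4 and Taxon 7 — a synapomorphy uniting that clade.
book lungs (derived state '1') is shared by all ingroup taxa — unites the whole ingroup.
Only Taxon 3, Taxon 4, Taxon 7, and Taxon 9 show the derived state '1' for four-chambered heart, supporting them as a clade.
Only Taxon 1, Taxon 3, Taxon 4, Taxon 7, and Taxon 9 show the derived state '1' for enlarged canines, supporting them as a clade.
Most parsimonious ingroup topology: ((Taxon 1,((Taxon 7,Taxon 4),(Taxon 3,Taxon 9))),Taxon 8).
Taxon 9 and Taxon 4 share a more recent common ancestor with each other than either does with Taxon 1, so Taxon 1 is the least closely related of the three.

Taxon 1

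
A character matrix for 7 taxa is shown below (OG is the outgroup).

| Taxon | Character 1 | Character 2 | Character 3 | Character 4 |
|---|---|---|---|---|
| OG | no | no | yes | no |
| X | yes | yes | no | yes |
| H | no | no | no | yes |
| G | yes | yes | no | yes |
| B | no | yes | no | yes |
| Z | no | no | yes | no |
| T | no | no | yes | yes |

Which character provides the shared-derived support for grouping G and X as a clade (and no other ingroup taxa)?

Character polarity is set by the outgroup: the derived state is whichever differs from the outgroup's state, so for Character 3 the derived state is 'no', and for the remaining characters it is 'yes'.
Character 1: derived state 'yes' in G and X only — synapomorphy for {G, X}.
Only B, G, and X show the derived state 'yes' for Character 2, supporting them as a clade.
Only B, G, H, and X show the derived state 'no' for Character 3, supporting them as a clade.
Character 4 (derived state 'yes') is shared by B, G, H, T, and X — a synapomorphy uniting that clade.
Most parsimonious ingroup topology: (((((X,G),B),H),T),Z).
The clade {G, X} is supported by Character 1: its derived state 'yes' occurs in exactly those taxa and in no other taxon (including the outgroup).

Character 1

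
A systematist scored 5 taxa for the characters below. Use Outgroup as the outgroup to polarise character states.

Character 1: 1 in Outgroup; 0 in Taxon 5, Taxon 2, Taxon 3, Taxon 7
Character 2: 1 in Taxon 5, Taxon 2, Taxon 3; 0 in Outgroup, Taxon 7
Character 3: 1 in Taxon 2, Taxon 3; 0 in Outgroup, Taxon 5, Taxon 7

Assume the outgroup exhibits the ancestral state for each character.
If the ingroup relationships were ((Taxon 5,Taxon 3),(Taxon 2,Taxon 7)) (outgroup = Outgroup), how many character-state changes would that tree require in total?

5

Map each character onto ((Taxon 5,Taxon 3),(Taxon 2,Taxon 7)) (rooted by Outgroup) and count the minimum state changes it requires (Fitch parsimony):
Character 1: 1; Character 2: 2; Character 3: 2.
Total tree length = 5.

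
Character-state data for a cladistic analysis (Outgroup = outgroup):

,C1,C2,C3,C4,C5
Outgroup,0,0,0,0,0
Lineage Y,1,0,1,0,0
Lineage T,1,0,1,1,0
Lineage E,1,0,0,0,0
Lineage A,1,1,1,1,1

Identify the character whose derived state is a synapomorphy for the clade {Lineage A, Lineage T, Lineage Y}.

C3

The outgroup has state '0' for every character, so '1' is the derived state throughout.
All ingroup taxa share the derived state '1' for C1; it defines the ingroup but does not resolve relationships within it.
C2: derived state '1' in Lineage A only — an autapomorphy, so it tells us nothing about relationships among taxa.
C3 (derived state '1') is shared by Lineage A, Lineage T, and Lineage Y — a synapomorphy uniting that clade.
C4 (derived state '1') is shared by Lineage A and Lineage T — a synapomorphy uniting that clade.
C5 (derived state '1') is unique to Lineage A (autapomorphy; uninformative for grouping).
Most parsimonious ingroup topology: ((Lineage Y,(Lineage T,Lineage A)),Lineage E).
The clade {Lineage A, Lineage T, Lineage Y} is supported by C3: its derived state '1' occurs in exactly those taxa and in no other taxon (including the outgroup).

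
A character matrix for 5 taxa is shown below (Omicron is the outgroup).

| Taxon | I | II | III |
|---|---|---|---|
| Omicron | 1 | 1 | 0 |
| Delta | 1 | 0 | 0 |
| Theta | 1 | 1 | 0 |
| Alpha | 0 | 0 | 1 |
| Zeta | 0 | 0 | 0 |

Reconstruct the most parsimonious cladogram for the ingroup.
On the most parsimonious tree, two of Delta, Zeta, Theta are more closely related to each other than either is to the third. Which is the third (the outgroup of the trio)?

Theta

Character polarity is set by the outgroup: the derived state is whichever differs from the outgroup's state, so for I, II the derived state is '0', and for the remaining characters it is '1'.
I (derived state '0') is shared by Alpha and Zeta — a synapomorphy uniting that clade.
II: derived state '0' in Alpha, Delta, and Zeta only — synapomorphy for {Alpha, Delta, Zeta}.
III: derived state '1' in Alpha only — an autapomorphy, so it tells us nothing about relationships among taxa.
Most parsimonious ingroup topology: ((Delta,(Alpha,Zeta)),Theta).
Zeta and Delta share a more recent common ancestor with each other than either does with Theta, so Theta is the least closely related of the three.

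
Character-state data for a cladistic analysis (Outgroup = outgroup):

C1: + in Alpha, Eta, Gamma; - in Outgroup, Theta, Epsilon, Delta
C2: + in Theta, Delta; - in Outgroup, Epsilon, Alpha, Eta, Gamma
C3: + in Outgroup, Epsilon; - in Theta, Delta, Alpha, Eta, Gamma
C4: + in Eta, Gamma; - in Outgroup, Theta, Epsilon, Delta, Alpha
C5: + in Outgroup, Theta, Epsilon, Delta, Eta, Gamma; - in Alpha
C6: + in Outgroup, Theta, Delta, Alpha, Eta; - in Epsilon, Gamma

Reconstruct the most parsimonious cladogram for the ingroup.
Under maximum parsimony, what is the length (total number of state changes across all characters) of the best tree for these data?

Character polarity is set by the outgroup: the derived state is whichever differs from the outgroup's state, so for C3, C5, C6 the derived state is '-', and for the remaining characters it is '+'.
Only Alpha, Eta, and Gamma show the derived state '+' for C1, supporting them as a clade.
C2 (derived state '+') is shared by Delta and Theta — a synapomorphy uniting that clade.
C3 (derived state '-') is shared by Alpha, Delta, Eta, Gamma, and Theta — a synapomorphy uniting that clade.
C4: derived state '+' in Eta and Gamma only — synapomorphy for {Eta, Gamma}.
C5: derived state '-' in Alpha only — an autapomorphy, so it tells us nothing about relationships among taxa.
C6 groups Epsilon and Gamma, which is incompatible with the clades supported by the remaining characters; treating it as convergent (homoplasy) costs fewer steps than any alternative tree.
Most parsimonious ingroup topology: (((Theta,Delta),(Alpha,(Eta,Gamma))),Epsilon).
Changes per character on this tree: C1: 1; C2: 1; C3: 1; C4: 1; C5: 1; C6: 2.
Total = 7.

7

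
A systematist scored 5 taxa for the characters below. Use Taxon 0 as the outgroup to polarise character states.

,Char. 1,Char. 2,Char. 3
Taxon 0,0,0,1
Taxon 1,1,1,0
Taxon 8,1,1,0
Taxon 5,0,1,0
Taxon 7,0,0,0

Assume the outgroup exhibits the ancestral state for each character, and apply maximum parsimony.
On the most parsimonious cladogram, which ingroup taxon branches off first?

Taxon 7

Character polarity is set by the outgroup: the derived state is whichever differs from the outgroup's state, so for Char. 3 the derived state is '0', and for the remaining characters it is '1'.
Char. 1: derived state '1' in Taxon 1 and Taxon 8 only — synapomorphy for {Taxon 1, Taxon 8}.
Char. 2 (derived state '1') is shared by Taxon 1, Taxon 5, and Taxon 8 — a synapomorphy uniting that clade.
Char. 3 (derived state '0') is shared by all ingroup taxa — unites the whole ingroup.
Most parsimonious ingroup topology: (((Taxon 1,Taxon 8),Taxon 5),Taxon 7).
Taxon 7 is sister to the clade containing all other ingroup taxa, so it is the earliest-diverging (most basal) ingroup lineage.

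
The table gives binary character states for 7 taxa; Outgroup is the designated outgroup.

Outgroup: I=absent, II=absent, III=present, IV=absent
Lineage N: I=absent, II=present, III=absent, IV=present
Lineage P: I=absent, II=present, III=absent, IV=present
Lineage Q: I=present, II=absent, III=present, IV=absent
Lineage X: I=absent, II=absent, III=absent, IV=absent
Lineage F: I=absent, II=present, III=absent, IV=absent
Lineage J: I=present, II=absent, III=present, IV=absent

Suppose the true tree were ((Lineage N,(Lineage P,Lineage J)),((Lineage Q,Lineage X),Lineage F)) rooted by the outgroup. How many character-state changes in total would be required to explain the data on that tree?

Map each character onto ((Lineage N,(Lineage P,Lineage J)),((Lineage Q,Lineage X),Lineage F)) (rooted by Outgroup) and count the minimum state changes it requires (Fitch parsimony):
I: 2; II: 3; III: 3; IV: 2.
Total tree length = 10.

10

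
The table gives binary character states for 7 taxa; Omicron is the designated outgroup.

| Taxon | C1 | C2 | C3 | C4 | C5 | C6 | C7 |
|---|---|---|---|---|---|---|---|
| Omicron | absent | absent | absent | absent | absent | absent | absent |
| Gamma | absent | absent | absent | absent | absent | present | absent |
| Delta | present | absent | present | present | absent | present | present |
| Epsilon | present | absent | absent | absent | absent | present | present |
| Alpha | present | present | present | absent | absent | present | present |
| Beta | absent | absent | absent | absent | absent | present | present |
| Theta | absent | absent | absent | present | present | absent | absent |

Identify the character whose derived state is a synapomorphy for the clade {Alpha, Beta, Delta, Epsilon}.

The outgroup has state 'absent' for every character, so 'present' is the derived state throughout.
Only Alpha, Delta, and Epsilon show the derived state 'present' for C1, supporting them as a clade.
C2 (derived state 'present') is unique to Alpha (autapomorphy; uninformative for grouping).
Only Alpha and Delta show the derived state 'present' for C3, supporting them as a clade.
C4 (state 'present') occurs in Delta and Theta but conflicts with the nesting implied by the other characters — most parsimoniously interpreted as homoplasy.
C5: derived state 'present' in Theta only — an autapomorphy, so it tells us nothing about relationships among taxa.
C6: derived state 'present' in Alpha, Beta, Delta, Epsilon, and Gamma only — synapomorphy for {Alpha, Beta, Delta, Epsilon, Gamma}.
C7: derived state 'present' in Alpha, Beta, Delta, and Epsilon only — synapomorphy for {Alpha, Beta, Delta, Epsilon}.
Most parsimonious ingroup topology: ((Gamma,(((Delta,Alpha),Epsilon),Beta)),Theta).
The clade {Alpha, Beta, Delta, Epsilon} is supported by C7: its derived state 'present' occurs in exactly those taxa and in no other taxon (including the outgroup).

C7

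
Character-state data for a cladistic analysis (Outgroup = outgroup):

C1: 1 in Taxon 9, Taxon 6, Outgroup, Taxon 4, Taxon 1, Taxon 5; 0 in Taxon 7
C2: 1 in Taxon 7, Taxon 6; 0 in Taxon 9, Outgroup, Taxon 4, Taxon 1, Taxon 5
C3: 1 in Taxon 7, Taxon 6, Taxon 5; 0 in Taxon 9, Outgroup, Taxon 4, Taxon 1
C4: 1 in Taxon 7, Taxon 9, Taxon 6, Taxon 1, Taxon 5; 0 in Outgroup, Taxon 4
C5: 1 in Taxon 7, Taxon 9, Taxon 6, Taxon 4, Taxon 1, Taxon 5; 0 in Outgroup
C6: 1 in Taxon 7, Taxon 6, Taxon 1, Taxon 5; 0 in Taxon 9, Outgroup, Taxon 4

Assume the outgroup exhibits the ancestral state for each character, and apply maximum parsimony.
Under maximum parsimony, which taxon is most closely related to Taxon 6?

Character polarity is set by the outgroup: the derived state is whichever differs from the outgroup's state, so for C1 the derived state is '0', and for the remaining characters it is '1'.
C1: derived state '0' in Taxon 7 only — an autapomorphy, so it tells us nothing about relationships among taxa.
C2: derived state '1' in Taxon 6 and Taxon 7 only — synapomorphy for {Taxon 6, Taxon 7}.
C3 (derived state '1') is shared by Taxon 5, Taxon 6, and Taxon 7 — a synapomorphy uniting that clade.
C4: derived state '1' in Taxon 1, Taxon 5, Taxon 6, Taxon 7, and Taxon 9 only — synapomorphy for {Taxon 1, Taxon 5, Taxon 6, Taxon 7, Taxon 9}.
C5 (derived state '1') is shared by all ingroup taxa — unites the whole ingroup.
C6: derived state '1' in Taxon 1, Taxon 5, Taxon 6, and Taxon 7 only — synapomorphy for {Taxon 1, Taxon 5, Taxon 6, Taxon 7}.
Most parsimonious ingroup topology: ((Taxon 9,(((Taxon 6,Taxon 7),Taxon 5),Taxon 1)),Taxon 4).
Taxon 6 and Taxon 7 form a cherry on this tree, so they are sister taxa.

Taxon 7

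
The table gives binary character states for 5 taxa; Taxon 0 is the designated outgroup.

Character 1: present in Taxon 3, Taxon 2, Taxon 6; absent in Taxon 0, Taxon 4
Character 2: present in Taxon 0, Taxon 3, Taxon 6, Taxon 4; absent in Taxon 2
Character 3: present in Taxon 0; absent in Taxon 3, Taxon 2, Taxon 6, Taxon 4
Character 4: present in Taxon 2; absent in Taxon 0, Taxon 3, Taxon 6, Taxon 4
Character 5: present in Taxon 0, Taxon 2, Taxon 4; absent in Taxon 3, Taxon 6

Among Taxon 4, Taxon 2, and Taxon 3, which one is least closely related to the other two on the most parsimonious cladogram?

Character polarity is set by the outgroup: the derived state is whichever differs from the outgroup's state, so for Character 2, Character 3, Character 5 the derived state is 'absent', and for the remaining characters it is 'present'.
Only Taxon 2, Taxon 3, and Taxon 6 show the derived state 'present' for Character 1, supporting them as a clade.
Character 2: derived state 'absent' in Taxon 2 only — an autapomorphy, so it tells us nothing about relationships among taxa.
All ingroup taxa share the derived state 'absent' for Character 3; it defines the ingroup but does not resolve relationships within it.
Character 4 (derived state 'present') is unique to Taxon 2 (autapomorphy; uninformative for grouping).
Character 5 (derived state 'absent') is shared by Taxon 3 and Taxon 6 — a synapomorphy uniting that clade.
Most parsimonious ingroup topology: (((Taxon 3,Taxon 6),Taxon 2),Taxon 4).
Taxon 3 and Taxon 2 share a more recent common ancestor with each other than either does with Taxon 4, so Taxon 4 is the least closely related of the three.

Taxon 4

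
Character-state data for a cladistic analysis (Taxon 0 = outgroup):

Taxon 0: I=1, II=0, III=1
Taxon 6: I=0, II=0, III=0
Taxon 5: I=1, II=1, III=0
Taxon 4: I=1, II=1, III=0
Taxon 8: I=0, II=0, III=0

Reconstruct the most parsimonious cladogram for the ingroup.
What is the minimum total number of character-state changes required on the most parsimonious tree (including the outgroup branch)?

3

Character polarity is set by the outgroup: the derived state is whichever differs from the outgroup's state, so for I, III the derived state is '0', and for the remaining characters it is '1'.
I: derived state '0' in Taxon 6 and Taxon 8 only — synapomorphy for {Taxon 6, Taxon 8}.
II (derived state '1') is shared by Taxon 4 and Taxon 5 — a synapomorphy uniting that clade.
All ingroup taxa share the derived state '0' for III; it defines the ingroup but does not resolve relationships within it.
Most parsimonious ingroup topology: ((Taxon 6,Taxon 8),(Taxon 5,Taxon 4)).
Changes per character on this tree: I: 1; II: 1; III: 1.
Total = 3.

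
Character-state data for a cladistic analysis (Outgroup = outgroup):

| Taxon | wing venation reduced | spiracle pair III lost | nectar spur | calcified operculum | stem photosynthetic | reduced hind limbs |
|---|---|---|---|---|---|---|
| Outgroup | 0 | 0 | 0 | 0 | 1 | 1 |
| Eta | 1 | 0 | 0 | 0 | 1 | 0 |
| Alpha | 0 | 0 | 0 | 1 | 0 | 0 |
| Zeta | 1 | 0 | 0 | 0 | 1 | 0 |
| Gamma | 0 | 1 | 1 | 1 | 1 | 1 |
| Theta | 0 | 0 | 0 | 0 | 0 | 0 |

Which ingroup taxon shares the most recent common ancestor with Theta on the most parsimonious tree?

Character polarity is set by the outgroup: the derived state is whichever differs from the outgroup's state, so for stem photosynthetic, reduced hind limbs the derived state is '0', and for the remaining characters it is '1'.
wing venation reduced (derived state '1') is shared by Eta and Zeta — a synapomorphy uniting that clade.
spiracle pair III lost: derived state '1' in Gamma only — an autapomorphy, so it tells us nothing about relationships among taxa.
nectar spur (derived state '1') is unique to Gamma (autapomorphy; uninformative for grouping).
calcified operculum (state '1') occurs in Alpha and Gamma but conflicts with the nesting implied by the other characters — most parsimoniously interpreted as homoplasy.
Only Alpha and Theta show the derived state '0' for stem photosynthetic, supporting them as a clade.
Only Alpha, Eta, Theta, and Zeta show the derived state '0' for reduced hind limbs, supporting them as a clade.
Most parsimonious ingroup topology: (((Eta,Zeta),(Alpha,Theta)),Gamma).
Theta and Alpha form a cherry on this tree, so they are sister taxa.

Alpha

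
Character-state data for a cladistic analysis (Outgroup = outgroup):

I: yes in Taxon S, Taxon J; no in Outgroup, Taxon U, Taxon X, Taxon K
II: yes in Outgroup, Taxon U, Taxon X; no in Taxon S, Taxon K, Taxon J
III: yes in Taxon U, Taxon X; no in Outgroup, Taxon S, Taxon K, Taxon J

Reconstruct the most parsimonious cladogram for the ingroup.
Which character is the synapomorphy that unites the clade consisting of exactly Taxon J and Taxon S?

I

Character polarity is set by the outgroup: the derived state is whichever differs from the outgroup's state, so for II the derived state is 'no', and for the remaining characters it is 'yes'.
I (derived state 'yes') is shared by Taxon J and Taxon S — a synapomorphy uniting that clade.
II (derived state 'no') is shared by Taxon J, Taxon K, and Taxon S — a synapomorphy uniting that clade.
Only Taxon U and Taxon X show the derived state 'yes' for III, supporting them as a clade.
Most parsimonious ingroup topology: ((Taxon U,Taxon X),((Taxon S,Taxon J),Taxon K)).
The clade {Taxon J, Taxon S} is supported by I: its derived state 'yes' occurs in exactly those taxa and in no other taxon (including the outgroup).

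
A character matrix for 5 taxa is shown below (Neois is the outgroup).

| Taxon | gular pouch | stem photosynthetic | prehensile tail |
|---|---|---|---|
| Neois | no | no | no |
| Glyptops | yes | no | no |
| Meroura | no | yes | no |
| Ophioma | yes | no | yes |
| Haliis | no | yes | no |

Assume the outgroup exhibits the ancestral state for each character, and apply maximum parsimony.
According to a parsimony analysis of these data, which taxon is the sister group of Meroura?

Haliis

The outgroup has state 'no' for every character, so 'yes' is the derived state throughout.
gular pouch (derived state 'yes') is shared by Glyptops and Ophioma — a synapomorphy uniting that clade.
Only Haliis and Meroura show the derived state 'yes' for stem photosynthetic, supporting them as a clade.
prehensile tail (derived state 'yes') is unique to Ophioma (autapomorphy; uninformative for grouping).
Most parsimonious ingroup topology: ((Glyptops,Ophioma),(Meroura,Haliis)).
Meroura and Haliis form a cherry on this tree, so they are sister taxa.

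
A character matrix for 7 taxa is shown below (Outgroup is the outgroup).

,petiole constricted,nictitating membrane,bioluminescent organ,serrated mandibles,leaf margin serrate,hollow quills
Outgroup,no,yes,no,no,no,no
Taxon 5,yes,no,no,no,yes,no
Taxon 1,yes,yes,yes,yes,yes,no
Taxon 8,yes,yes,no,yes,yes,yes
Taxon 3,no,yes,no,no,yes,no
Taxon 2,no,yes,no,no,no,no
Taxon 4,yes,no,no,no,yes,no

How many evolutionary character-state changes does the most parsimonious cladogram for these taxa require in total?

Character polarity is set by the outgroup: the derived state is whichever differs from the outgroup's state, so for nictitating membrane the derived state is 'no', and for the remaining characters it is 'yes'.
petiole constricted: derived state 'yes' in Taxon 1, Taxon 4, Taxon 5, and Taxon 8 only — synapomorphy for {Taxon 1, Taxon 4, Taxon 5, Taxon 8}.
nictitating membrane: derived state 'no' in Taxon 4 and Taxon 5 only — synapomorphy for {Taxon 4, Taxon 5}.
bioluminescent organ (derived state 'yes') is unique to Taxon 1 (autapomorphy; uninformative for grouping).
serrated mandibles: derived state 'yes' in Taxon 1 and Taxon 8 only — synapomorphy for {Taxon 1, Taxon 8}.
leaf margin serrate (derived state 'yes') is shared by Taxon 1, Taxon 3, Taxon 4, Taxon 5, and Taxon 8 — a synapomorphy uniting that clade.
hollow quills (derived state 'yes') is unique to Taxon 8 (autapomorphy; uninformative for grouping).
Most parsimonious ingroup topology: ((((Taxon 5,Taxon 4),(Taxon 1,Taxon 8)),Taxon 3),Taxon 2).
Changes per character on this tree: petiole constricted: 1; nictitating membrane: 1; bioluminescent organ: 1; serrated mandibles: 1; leaf margin serrate: 1; hollow quills: 1.
Total = 6.

6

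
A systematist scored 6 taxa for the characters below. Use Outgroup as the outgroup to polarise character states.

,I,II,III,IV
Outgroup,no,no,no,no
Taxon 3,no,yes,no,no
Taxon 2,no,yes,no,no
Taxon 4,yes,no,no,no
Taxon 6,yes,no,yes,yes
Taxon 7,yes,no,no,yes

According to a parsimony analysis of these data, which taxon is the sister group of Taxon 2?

The outgroup has state 'no' for every character, so 'yes' is the derived state throughout.
Only Taxon 4, Taxon 6, and Taxon 7 show the derived state 'yes' for I, supporting them as a clade.
Only Taxon 2 and Taxon 3 show the derived state 'yes' for II, supporting them as a clade.
III (derived state 'yes') is unique to Taxon 6 (autapomorphy; uninformative for grouping).
IV: derived state 'yes' in Taxon 6 and Taxon 7 only — synapomorphy for {Taxon 6, Taxon 7}.
Most parsimonious ingroup topology: ((Taxon 3,Taxon 2),(Taxon 4,(Taxon 6,Taxon 7))).
Taxon 2 and Taxon 3 form a cherry on this tree, so they are sister taxa.

Taxon 3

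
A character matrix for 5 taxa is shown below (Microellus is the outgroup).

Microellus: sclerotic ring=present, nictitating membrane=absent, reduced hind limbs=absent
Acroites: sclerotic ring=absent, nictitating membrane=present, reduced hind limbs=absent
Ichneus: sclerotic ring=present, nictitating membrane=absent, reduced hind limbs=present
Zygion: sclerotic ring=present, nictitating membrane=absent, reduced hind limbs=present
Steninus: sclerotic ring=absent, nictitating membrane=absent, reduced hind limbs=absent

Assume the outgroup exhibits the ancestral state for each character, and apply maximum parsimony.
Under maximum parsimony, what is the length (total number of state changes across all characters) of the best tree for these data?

3

Character polarity is set by the outgroup: the derived state is whichever differs from the outgroup's state, so for sclerotic ring the derived state is 'absent', and for the remaining characters it is 'present'.
sclerotic ring (derived state 'absent') is shared by Acroites and Steninus — a synapomorphy uniting that clade.
nictitating membrane (derived state 'present') is unique to Acroites (autapomorphy; uninformative for grouping).
reduced hind limbs (derived state 'present') is shared by Ichneus and Zygion — a synapomorphy uniting that clade.
Most parsimonious ingroup topology: ((Acroites,Steninus),(Ichneus,Zygion)).
Changes per character on this tree: sclerotic ring: 1; nictitating membrane: 1; reduced hind limbs: 1.
Total = 3.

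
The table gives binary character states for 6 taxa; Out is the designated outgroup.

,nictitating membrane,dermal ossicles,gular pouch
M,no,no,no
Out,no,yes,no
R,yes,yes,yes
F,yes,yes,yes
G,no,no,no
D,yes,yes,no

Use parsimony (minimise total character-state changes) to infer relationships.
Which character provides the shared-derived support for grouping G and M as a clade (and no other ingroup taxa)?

Character polarity is set by the outgroup: the derived state is whichever differs from the outgroup's state, so for dermal ossicles the derived state is 'no', and for the remaining characters it is 'yes'.
Only D, F, and R show the derived state 'yes' for nictitating membrane, supporting them as a clade.
dermal ossicles (derived state 'no') is shared by G and M — a synapomorphy uniting that clade.
gular pouch: derived state 'yes' in F and R only — synapomorphy for {F, R}.
Most parsimonious ingroup topology: ((G,M),((F,R),D)).
The clade {G, M} is supported by dermal ossicles: its derived state 'no' occurs in exactly those taxa and in no other taxon (including the outgroup).

dermal ossicles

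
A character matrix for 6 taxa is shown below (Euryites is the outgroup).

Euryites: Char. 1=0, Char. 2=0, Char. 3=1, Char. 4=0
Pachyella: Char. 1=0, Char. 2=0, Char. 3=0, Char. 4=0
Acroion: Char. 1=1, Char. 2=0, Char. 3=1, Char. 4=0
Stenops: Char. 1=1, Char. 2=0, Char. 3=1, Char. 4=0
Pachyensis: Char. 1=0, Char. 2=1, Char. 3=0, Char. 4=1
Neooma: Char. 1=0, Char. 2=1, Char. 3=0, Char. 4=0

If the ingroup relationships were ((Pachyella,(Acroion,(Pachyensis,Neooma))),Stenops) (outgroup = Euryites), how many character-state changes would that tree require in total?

6

Map each character onto ((Pachyella,(Acroion,(Pachyensis,Neooma))),Stenops) (rooted by Euryites) and count the minimum state changes it requires (Fitch parsimony):
Char. 1: 2; Char. 2: 1; Char. 3: 2; Char. 4: 1.
Total tree length = 6.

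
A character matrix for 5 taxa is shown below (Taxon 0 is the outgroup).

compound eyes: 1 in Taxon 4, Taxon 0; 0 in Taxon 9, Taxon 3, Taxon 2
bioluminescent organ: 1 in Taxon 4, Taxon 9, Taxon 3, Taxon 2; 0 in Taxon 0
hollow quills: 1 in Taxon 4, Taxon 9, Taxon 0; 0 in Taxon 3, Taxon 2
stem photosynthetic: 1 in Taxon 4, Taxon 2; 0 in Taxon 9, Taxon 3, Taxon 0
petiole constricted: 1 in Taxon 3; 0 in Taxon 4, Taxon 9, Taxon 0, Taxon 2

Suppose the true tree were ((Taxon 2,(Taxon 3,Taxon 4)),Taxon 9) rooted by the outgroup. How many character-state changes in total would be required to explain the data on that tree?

8

Map each character onto ((Taxon 2,(Taxon 3,Taxon 4)),Taxon 9) (rooted by Taxon 0) and count the minimum state changes it requires (Fitch parsimony):
compound eyes: 2; bioluminescent organ: 1; hollow quills: 2; stem photosynthetic: 2; petiole constricted: 1.
Total tree length = 8.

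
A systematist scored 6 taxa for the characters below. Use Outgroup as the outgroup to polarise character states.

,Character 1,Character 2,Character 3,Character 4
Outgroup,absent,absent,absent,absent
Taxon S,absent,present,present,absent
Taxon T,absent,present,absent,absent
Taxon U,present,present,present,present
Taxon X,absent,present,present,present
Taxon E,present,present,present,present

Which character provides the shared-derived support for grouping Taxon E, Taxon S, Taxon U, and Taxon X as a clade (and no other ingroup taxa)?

The outgroup has state 'absent' for every character, so 'present' is the derived state throughout.
Only Taxon E and Taxon U show the derived state 'present' for Character 1, supporting them as a clade.
Character 2 (derived state 'present') is shared by all ingroup taxa — unites the whole ingroup.
Character 3 (derived state 'present') is shared by Taxon E, Taxon S, Taxon U, and Taxon X — a synapomorphy uniting that clade.
Only Taxon E, Taxon U, and Taxon X show the derived state 'present' for Character 4, supporting them as a clade.
Most parsimonious ingroup topology: ((Taxon S,((Taxon U,Taxon E),Taxon X)),Taxon T).
The clade {Taxon E, Taxon S, Taxon U, Taxon X} is supported by Character 3: its derived state 'present' occurs in exactly those taxa and in no other taxon (including the outgroup).

Character 3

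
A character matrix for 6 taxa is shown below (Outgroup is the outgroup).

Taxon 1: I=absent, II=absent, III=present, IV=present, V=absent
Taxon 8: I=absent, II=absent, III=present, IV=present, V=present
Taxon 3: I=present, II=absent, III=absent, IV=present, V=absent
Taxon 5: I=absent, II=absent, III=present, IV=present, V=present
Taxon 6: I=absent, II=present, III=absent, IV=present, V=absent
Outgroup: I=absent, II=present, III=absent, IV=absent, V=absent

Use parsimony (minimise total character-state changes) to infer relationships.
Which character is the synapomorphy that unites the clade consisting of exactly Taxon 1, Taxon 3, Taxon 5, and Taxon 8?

Character polarity is set by the outgroup: the derived state is whichever differs from the outgroup's state, so for II the derived state is 'absent', and for the remaining characters it is 'present'.
I (derived state 'present') is unique to Taxon 3 (autapomorphy; uninformative for grouping).
II (derived state 'absent') is shared by Taxon 1, Taxon 3, Taxon 5, and Taxon 8 — a synapomorphy uniting that clade.
Only Taxon 1, Taxon 5, and Taxon 8 show the derived state 'present' for III, supporting them as a clade.
IV (derived state 'present') is shared by all ingroup taxa — unites the whole ingroup.
Only Taxon 5 and Taxon 8 show the derived state 'present' for V, supporting them as a clade.
Most parsimonious ingroup topology: (((Taxon 1,(Taxon 5,Taxon 8)),Taxon 3),Taxon 6).
The clade {Taxon 1, Taxon 3, Taxon 5, Taxon 8} is supported by II: its derived state 'absent' occurs in exactly those taxa and in no other taxon (including the outgroup).

II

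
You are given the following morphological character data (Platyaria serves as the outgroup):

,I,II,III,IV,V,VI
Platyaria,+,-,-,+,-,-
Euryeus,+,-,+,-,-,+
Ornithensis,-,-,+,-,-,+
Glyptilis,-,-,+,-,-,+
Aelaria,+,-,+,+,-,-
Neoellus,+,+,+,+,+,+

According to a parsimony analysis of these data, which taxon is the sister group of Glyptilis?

Ornithensis

Character polarity is set by the outgroup: the derived state is whichever differs from the outgroup's state, so for I, IV the derived state is '-', and for the remaining characters it is '+'.
Only Glyptilis and Ornithensis show the derived state '-' for I, supporting them as a clade.
II (derived state '+') is unique to Neoellus (autapomorphy; uninformative for grouping).
All ingroup taxa share the derived state '+' for III; it defines the ingroup but does not resolve relationships within it.
IV (derived state '-') is shared by Euryeus, Glyptilis, and Ornithensis — a synapomorphy uniting that clade.
V (derived state '+') is unique to Neoellus (autapomorphy; uninformative for grouping).
VI: derived state '+' in Euryeus, Glyptilis, Neoellus, and Ornithensis only — synapomorphy for {Euryeus, Glyptilis, Neoellus, Ornithensis}.
Most parsimonious ingroup topology: (((Euryeus,(Ornithensis,Glyptilis)),Neoellus),Aelaria).
Glyptilis and Ornithensis form a cherry on this tree, so they are sister taxa.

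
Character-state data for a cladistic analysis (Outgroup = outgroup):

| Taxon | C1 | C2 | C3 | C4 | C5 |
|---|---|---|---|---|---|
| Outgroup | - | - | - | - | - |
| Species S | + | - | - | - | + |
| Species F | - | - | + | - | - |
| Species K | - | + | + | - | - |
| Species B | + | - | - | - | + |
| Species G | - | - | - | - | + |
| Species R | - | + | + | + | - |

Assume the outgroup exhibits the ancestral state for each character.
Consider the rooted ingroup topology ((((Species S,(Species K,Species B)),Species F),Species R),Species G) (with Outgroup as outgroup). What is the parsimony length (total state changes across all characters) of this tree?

Map each character onto ((((Species S,(Species K,Species B)),Species F),Species R),Species G) (rooted by Outgroup) and count the minimum state changes it requires (Fitch parsimony):
C1: 2; C2: 2; C3: 3; C4: 1; C5: 3.
Total tree length = 11.

11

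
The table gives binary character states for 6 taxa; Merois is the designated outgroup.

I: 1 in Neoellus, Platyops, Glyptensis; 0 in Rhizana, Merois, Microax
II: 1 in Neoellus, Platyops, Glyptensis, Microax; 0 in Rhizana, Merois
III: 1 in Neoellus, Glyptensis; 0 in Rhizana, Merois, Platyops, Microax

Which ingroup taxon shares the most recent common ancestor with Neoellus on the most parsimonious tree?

Glyptensis

The outgroup has state '0' for every character, so '1' is the derived state throughout.
I: derived state '1' in Glyptensis, Neoellus, and Platyops only — synapomorphy for {Glyptensis, Neoellus, Platyops}.
II (derived state '1') is shared by Glyptensis, Microax, Neoellus, and Platyops — a synapomorphy uniting that clade.
Only Glyptensis and Neoellus show the derived state '1' for III, supporting them as a clade.
Most parsimonious ingroup topology: (((Platyops,(Neoellus,Glyptensis)),Microax),Rhizana).
Neoellus and Glyptensis form a cherry on this tree, so they are sister taxa.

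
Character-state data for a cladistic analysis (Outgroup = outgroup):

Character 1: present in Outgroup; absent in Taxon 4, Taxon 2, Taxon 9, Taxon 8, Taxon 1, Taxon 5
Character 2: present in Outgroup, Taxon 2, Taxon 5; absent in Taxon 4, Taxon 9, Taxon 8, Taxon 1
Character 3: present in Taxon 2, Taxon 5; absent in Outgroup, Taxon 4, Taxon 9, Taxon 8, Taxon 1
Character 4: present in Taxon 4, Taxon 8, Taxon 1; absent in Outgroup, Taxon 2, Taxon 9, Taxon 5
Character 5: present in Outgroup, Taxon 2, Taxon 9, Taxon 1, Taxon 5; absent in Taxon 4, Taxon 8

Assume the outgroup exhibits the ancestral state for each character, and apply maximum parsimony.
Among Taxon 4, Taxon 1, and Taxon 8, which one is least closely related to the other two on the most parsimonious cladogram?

Character polarity is set by the outgroup: the derived state is whichever differs from the outgroup's state, so for Character 1, Character 2, Character 5 the derived state is 'absent', and for the remaining characters it is 'present'.
Character 1 (derived state 'absent') is shared by all ingroup taxa — unites the whole ingroup.
Character 2: derived state 'absent' in Taxon 1, Taxon 4, Taxon 8, and Taxon 9 only — synapomorphy for {Taxon 1, Taxon 4, Taxon 8, Taxon 9}.
Character 3: derived state 'present' in Taxon 2 and Taxon 5 only — synapomorphy for {Taxon 2, Taxon 5}.
Character 4 (derived state 'present') is shared by Taxon 1, Taxon 4, and Taxon 8 — a synapomorphy uniting that clade.
Character 5: derived state 'absent' in Taxon 4 and Taxon 8 only — synapomorphy for {Taxon 4, Taxon 8}.
Most parsimonious ingroup topology: ((((Taxon 4,Taxon 8),Taxon 1),Taxon 9),(Taxon 2,Taxon 5)).
Taxon 8 and Taxon 4 share a more recent common ancestor with each other than either does with Taxon 1, so Taxon 1 is the least closely related of the three.

Taxon 1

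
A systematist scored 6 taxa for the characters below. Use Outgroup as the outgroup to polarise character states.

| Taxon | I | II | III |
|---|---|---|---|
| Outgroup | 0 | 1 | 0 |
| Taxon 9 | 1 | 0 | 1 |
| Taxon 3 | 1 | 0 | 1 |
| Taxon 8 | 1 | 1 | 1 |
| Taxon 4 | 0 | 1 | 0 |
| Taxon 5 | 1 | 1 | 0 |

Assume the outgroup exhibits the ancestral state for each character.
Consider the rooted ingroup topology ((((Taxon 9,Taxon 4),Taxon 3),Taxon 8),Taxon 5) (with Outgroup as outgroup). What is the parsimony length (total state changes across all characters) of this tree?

6

Map each character onto ((((Taxon 9,Taxon 4),Taxon 3),Taxon 8),Taxon 5) (rooted by Outgroup) and count the minimum state changes it requires (Fitch parsimony):
I: 2; II: 2; III: 2.
Total tree length = 6.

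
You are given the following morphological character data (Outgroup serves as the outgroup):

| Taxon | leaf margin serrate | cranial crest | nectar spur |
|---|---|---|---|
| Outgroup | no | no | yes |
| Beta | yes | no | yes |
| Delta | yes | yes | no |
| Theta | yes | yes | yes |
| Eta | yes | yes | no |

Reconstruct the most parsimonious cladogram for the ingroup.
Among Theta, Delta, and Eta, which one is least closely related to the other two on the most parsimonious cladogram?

Character polarity is set by the outgroup: the derived state is whichever differs from the outgroup's state, so for nectar spur the derived state is 'no', and for the remaining characters it is 'yes'.
All ingroup taxa share the derived state 'yes' for leaf margin serrate; it defines the ingroup but does not resolve relationships within it.
cranial crest: derived state 'yes' in Delta, Eta, and Theta only — synapomorphy for {Delta, Eta, Theta}.
nectar spur (derived state 'no') is shared by Delta and Eta — a synapomorphy uniting that clade.
Most parsimonious ingroup topology: (Beta,((Delta,Eta),Theta)).
Delta and Eta share a more recent common ancestor with each other than either does with Theta, so Theta is the least closely related of the three.

Theta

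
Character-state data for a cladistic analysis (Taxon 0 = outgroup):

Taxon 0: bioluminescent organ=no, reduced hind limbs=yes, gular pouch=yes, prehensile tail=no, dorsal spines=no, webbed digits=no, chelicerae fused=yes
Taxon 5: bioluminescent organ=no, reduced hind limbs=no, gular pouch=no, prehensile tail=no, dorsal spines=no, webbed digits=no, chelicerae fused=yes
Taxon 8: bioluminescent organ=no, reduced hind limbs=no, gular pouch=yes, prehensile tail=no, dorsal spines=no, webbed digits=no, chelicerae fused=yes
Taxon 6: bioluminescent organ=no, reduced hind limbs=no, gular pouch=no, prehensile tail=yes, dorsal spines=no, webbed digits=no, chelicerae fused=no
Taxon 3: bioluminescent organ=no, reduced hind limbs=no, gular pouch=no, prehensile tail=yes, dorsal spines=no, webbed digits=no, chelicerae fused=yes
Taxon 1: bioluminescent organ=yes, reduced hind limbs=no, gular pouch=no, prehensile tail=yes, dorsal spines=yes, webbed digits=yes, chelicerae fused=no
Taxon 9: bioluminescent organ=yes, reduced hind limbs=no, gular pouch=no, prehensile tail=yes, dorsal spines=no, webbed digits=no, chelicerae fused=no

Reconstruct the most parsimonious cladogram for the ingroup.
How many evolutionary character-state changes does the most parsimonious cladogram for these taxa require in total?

Character polarity is set by the outgroup: the derived state is whichever differs from the outgroup's state, so for reduced hind limbs, gular pouch, chelicerae fused the derived state is 'no', and for the remaining characters it is 'yes'.
bioluminescent organ (derived state 'yes') is shared by Taxon 1 and Taxon 9 — a synapomorphy uniting that clade.
reduced hind limbs (derived state 'no') is shared by all ingroup taxa — unites the whole ingroup.
gular pouch (derived state 'no') is shared by Taxon 1, Taxon 3, Taxon 5, Taxon 6, and Taxon 9 — a synapomorphy uniting that clade.
prehensile tail: derived state 'yes' in Taxon 1, Taxon 3, Taxon 6, and Taxon 9 only — synapomorphy for {Taxon 1, Taxon 3, Taxon 6, Taxon 9}.
dorsal spines (derived state 'yes') is unique to Taxon 1 (autapomorphy; uninformative for grouping).
webbed digits: derived state 'yes' in Taxon 1 only — an autapomorphy, so it tells us nothing about relationships among taxa.
Only Taxon 1, Taxon 6, and Taxon 9 show the derived state 'no' for chelicerae fused, supporting them as a clade.
Most parsimonious ingroup topology: ((Taxon 5,((Taxon 6,(Taxon 1,Taxon 9)),Taxon 3)),Taxon 8).
Changes per character on this tree: bioluminescent organ: 1; reduced hind limbs: 1; gular pouch: 1; prehensile tail: 1; dorsal spines: 1; webbed digits: 1; chelicerae fused: 1.
Total = 7.

7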